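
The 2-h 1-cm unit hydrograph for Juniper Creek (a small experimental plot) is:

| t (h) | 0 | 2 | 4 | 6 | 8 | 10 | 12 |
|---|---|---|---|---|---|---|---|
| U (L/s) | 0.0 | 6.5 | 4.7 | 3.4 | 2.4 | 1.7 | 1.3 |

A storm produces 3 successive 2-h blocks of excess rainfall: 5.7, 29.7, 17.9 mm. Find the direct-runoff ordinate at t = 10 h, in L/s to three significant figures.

Q ≈ 14.2 L/s

By discrete convolution, Q_j = Σ (P_i / 10 mm) · U_{j−i}.
At t = 10 h (j=5): Q = (5.7/10)·1.7 + (29.7/10)·2.4 + (17.9/10)·3.4 = 14.2 L/s.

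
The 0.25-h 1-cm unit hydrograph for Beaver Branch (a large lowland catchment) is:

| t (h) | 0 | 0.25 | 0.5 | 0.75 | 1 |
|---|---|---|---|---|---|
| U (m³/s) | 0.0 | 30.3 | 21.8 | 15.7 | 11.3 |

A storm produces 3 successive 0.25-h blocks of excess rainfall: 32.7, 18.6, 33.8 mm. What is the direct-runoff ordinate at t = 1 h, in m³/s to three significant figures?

Q ≈ 140 m³/s

By discrete convolution, Q_j = Σ (P_i / 10 mm) · U_{j−i}.
At t = 1 h (j=4): Q = (32.7/10)·11.3 + (18.6/10)·15.7 + (33.8/10)·21.8 = 140 m³/s.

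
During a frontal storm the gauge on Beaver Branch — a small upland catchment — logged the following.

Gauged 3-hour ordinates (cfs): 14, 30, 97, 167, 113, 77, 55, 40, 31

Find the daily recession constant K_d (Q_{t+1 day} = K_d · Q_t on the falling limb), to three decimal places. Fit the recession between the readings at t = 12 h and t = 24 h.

Between t = 12 h and t = 24 h the flow falls from 113 to 31 cfs over 4×3 h = 12 h.
Per-interval ratio K = (31/113)^(1/4) = 0.7237; K_d = K^(24/3) = 0.075.

K_d ≈ 0.075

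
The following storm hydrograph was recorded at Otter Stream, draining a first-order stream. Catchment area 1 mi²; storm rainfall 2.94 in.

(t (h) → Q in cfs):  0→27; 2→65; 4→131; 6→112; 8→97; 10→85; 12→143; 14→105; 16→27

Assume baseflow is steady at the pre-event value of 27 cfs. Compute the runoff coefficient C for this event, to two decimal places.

ΣQ_DR = 549.0 cfs; V = ΣQ_DR·Δt = 3.953 × 10^6 ft³.
Runoff depth d = V / A = 1.701 in.
C = d / P = 1.701 / 2.94 = 0.58.

C ≈ 0.58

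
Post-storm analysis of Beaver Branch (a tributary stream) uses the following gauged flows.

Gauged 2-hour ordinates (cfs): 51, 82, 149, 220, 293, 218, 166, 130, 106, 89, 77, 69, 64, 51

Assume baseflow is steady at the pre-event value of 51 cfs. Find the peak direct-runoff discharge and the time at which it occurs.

Subtracting baseflow gives direct-runoff ordinates: 0.0, 31.0, 98.0, 169.0, 242.0, 167.0, 115.0, 79.0, 55.0, 38.0, 26.0, 18.0, 13.0, 0.0 cfs.
The maximum is 242.0 cfs, occurring at the reading for t = 8 h.

Q_p = 242.0 cfs at t = 8 h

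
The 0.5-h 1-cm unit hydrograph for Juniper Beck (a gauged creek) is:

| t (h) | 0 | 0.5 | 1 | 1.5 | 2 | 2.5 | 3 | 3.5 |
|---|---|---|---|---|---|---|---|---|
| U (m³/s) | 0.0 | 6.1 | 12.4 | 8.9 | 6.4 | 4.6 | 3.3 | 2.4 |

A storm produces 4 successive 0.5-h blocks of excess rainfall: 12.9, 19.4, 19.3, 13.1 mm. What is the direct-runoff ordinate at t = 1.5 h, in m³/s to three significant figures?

By discrete convolution, Q_j = Σ (P_i / 10 mm) · U_{j−i}.
At t = 1.5 h (j=3): Q = (12.9/10)·8.9 + (19.4/10)·12.4 + (19.3/10)·6.1 + (13.1/10)·0.0 = 47.3 m³/s.

Q ≈ 47.3 m³/s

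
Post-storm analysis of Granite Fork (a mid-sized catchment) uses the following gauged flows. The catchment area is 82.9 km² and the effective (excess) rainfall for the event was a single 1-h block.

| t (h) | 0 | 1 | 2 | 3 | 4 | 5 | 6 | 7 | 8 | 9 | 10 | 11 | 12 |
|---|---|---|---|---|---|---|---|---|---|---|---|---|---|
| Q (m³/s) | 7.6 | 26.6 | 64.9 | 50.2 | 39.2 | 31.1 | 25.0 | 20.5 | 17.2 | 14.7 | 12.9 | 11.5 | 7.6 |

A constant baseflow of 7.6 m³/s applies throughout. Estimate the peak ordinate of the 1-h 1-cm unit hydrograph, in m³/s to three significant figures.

Direct runoff: 0.0, 19.0, 57.3, 42.6, 31.6, 23.5, 17.4, 12.9, 9.6, 7.1, 5.3, 3.9, 0.0 m³/s; ΣQ_DR = 230.2 m³/s, peak = 57.3 m³/s.
Runoff depth d = ΣQ_DR·Δt / A = 230.2 × 3600 / (82.9 km²) = 9.997 mm.
The 1-cm UH is the DRH scaled by (10 mm)/d, so U_p = 57.3 × 10/9.997 = 57.3 m³/s.

U_p ≈ 57.3 m³/s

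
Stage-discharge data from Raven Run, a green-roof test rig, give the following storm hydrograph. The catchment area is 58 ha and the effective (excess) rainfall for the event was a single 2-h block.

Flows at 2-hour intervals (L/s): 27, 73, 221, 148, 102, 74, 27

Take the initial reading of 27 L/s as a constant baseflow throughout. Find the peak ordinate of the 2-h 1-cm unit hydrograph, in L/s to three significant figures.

U_p ≈ 324 L/s

Direct runoff: 0.0, 46.0, 194.0, 121.0, 75.0, 47.0, 0.0 L/s; ΣQ_DR = 483.0 L/s, peak = 194.0 L/s.
Runoff depth d = ΣQ_DR·Δt / A = 483.0 × 7200 / (58 ha) = 5.996 mm.
The 1-cm UH is the DRH scaled by (10 mm)/d, so U_p = 194.0 × 10/5.996 = 324 L/s.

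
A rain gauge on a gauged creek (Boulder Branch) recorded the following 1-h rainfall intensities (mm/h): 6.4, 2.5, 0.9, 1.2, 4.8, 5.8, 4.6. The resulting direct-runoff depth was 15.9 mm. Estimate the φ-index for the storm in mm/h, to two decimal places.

φ ≈ 1.64 mm/h

Only the 5 blocks with intensity above φ contribute runoff: 6.4, 2.5, 4.8, 5.8, 4.6 mm/h.
Σ(I−φ)·Δt = d  ⇒  (6.4+2.5+4.8+5.8+4.6 − 5φ)·1 = 15.9
φ = (24.10 − 15.9/1) / 5 = 1.64 mm/h.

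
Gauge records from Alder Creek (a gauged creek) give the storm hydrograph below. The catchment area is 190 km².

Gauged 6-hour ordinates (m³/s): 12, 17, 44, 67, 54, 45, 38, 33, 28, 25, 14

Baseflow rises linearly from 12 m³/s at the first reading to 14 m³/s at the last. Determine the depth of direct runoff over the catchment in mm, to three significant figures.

Direct runoff: 0.00, 4.80, 31.60, 54.40, 41.20, 32.00, 24.80, 19.60, 14.40, 11.20, 0.00 m³/s; ΣQ_DR = 234.0 m³/s.
V = ΣQ_DR · Δt = 234.0 × 21600 s = 5.054 × 10^6 m³.
Over A = 190 km², depth = V / A = 26.6 mm.

d ≈ 26.6 mm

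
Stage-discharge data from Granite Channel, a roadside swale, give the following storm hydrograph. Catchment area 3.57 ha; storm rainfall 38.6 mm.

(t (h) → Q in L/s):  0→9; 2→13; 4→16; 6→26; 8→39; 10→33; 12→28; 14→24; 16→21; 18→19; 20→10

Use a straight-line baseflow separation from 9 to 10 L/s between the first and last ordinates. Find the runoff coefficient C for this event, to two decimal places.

ΣQ_DR = 133.5 L/s; V = ΣQ_DR·Δt = 9.612 × 10^5 L.
Runoff depth d = V / A = 26.92 mm.
C = d / P = 26.92 / 38.6 = 0.70.

C ≈ 0.70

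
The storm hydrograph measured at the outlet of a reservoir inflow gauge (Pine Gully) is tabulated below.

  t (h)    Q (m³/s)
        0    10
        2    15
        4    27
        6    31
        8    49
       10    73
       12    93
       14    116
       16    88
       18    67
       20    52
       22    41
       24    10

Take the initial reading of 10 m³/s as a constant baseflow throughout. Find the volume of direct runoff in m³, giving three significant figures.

V ≈ 3.90 × 10^6 m³

Direct-runoff ordinates (Q − Q_b): 0.0, 5.0, 17.0, 21.0, 39.0, 63.0, 83.0, 106.0, 78.0, 57.0, 42.0, 31.0, 0.0 m³/s.
ΣQ_DR = 542.0 m³/s.
With Δt = 2 h = 7200 s, V = ΣQ_DR · Δt = 542.0 × 7200 = 3.90 × 10^6 m³.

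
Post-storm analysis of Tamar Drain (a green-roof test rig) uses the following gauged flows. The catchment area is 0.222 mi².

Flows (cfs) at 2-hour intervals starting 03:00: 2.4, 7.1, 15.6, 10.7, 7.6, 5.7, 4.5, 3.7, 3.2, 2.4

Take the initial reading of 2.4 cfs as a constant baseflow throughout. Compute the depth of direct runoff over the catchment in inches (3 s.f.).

Direct runoff: 0.0, 4.7, 13.2, 8.3, 5.2, 3.3, 2.1, 1.3, 0.8, 0.0 cfs; ΣQ_DR = 38.90 cfs.
V = ΣQ_DR · Δt = 38.90 × 7200 s = 2.801 × 10^5 ft³.
Over A = 0.222 mi², depth = V / A = 0.543 in.

d ≈ 0.543 in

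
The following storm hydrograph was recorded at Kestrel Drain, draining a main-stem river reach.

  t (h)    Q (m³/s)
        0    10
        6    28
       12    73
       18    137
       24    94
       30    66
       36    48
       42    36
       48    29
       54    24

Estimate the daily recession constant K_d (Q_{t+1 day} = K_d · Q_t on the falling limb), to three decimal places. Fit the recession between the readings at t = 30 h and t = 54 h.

K_d ≈ 0.364

Between t = 30 h and t = 54 h the flow falls from 66 to 24 m³/s over 4×6 h = 24 h.
Per-interval ratio K = (24/66)^(1/4) = 0.7765; K_d = K^(24/6) = 0.364.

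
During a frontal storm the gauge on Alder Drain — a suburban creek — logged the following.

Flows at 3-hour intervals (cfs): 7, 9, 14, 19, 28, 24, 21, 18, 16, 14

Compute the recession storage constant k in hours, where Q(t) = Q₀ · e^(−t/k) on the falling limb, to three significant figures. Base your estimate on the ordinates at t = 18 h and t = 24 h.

On the falling limb, Q drops from 21 to 16 cfs between t = 18 h and t = 24 h (Δt = 6 h).
k = −Δt / ln(Q₂/Q₁) = −6 / ln(16/21) = 22.1 h.

k ≈ 22.1 h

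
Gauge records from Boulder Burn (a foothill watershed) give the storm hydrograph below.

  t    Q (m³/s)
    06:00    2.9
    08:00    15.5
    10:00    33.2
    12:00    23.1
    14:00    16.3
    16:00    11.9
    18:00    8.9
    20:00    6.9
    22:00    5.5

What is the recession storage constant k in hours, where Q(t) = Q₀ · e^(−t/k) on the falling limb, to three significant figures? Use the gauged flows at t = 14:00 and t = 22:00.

On the falling limb, Q drops from 16.3 to 5.5 m³/s between t = 14:00 and t = 22:00 (Δt = 8 h).
k = −Δt / ln(Q₂/Q₁) = −8 / ln(5.5/16.3) = 7.36 h.

k ≈ 7.36 h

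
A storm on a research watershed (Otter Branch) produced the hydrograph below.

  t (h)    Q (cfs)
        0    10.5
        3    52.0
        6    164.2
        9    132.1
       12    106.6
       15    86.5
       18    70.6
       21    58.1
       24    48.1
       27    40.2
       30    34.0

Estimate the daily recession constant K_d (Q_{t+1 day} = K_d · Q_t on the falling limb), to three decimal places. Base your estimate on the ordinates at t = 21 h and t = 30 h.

K_d ≈ 0.240

Between t = 21 h and t = 30 h the flow falls from 58.1 to 34.0 cfs over 3×3 h = 9 h.
Per-interval ratio K = (34.0/58.1)^(1/3) = 0.8364; K_d = K^(24/3) = 0.240.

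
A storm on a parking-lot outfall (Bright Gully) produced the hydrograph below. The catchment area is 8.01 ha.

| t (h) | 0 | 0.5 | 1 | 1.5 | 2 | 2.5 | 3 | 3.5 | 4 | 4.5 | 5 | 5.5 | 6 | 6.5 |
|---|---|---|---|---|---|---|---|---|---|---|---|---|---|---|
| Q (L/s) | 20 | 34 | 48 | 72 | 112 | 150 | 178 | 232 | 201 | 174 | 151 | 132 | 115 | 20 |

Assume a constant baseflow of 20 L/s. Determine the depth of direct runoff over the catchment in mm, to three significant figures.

Direct runoff: 0.0, 14.0, 28.0, 52.0, 92.0, 130.0, 158.0, 212.0, 181.0, 154.0, 131.0, 112.0, 95.0, 0.0 L/s; ΣQ_DR = 1359 L/s.
V = ΣQ_DR · Δt = 1359 × 1800 s = 2.446 × 10^6 L.
Over A = 8.01 ha, depth = V / A = 30.5 mm.

d ≈ 30.5 mm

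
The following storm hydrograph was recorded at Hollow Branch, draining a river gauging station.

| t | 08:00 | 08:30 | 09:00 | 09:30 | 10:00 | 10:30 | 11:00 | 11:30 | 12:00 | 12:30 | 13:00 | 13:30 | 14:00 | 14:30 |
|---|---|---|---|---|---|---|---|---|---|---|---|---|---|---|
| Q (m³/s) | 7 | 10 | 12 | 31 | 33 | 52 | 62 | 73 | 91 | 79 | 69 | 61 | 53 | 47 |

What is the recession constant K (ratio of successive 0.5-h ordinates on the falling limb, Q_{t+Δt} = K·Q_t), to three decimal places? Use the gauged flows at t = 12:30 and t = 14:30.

K ≈ 0.878

Using the recession-limb readings at t = 12:30 and t = 14:30: Q falls from 79 to 47 m³/s over 4 intervals.
K = (Q₂/Q₁)^(1/4) = (47/79)^(1/4) = 0.878.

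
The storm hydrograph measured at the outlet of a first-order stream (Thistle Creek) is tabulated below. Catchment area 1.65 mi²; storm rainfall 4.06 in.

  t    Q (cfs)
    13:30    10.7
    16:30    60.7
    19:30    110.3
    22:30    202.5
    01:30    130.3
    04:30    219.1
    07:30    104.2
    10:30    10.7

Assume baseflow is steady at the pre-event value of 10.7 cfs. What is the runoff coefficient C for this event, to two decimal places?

C ≈ 0.53

ΣQ_DR = 762.9 cfs; V = ΣQ_DR·Δt = 8.239 × 10^6 ft³.
Runoff depth d = V / A = 2.149 in.
C = d / P = 2.149 / 4.06 = 0.53.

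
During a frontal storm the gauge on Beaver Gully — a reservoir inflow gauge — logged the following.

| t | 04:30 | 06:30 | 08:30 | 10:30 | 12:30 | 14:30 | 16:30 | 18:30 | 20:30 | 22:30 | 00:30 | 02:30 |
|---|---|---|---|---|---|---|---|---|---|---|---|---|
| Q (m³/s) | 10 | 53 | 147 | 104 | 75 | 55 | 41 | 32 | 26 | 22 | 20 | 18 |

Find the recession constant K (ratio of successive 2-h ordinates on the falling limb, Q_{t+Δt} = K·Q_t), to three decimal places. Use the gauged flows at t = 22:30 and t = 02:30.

Using the recession-limb readings at t = 22:30 and t = 02:30: Q falls from 22 to 18 m³/s over 2 intervals.
K = (Q₂/Q₁)^(1/2) = (18/22)^(1/2) = 0.905.

K ≈ 0.905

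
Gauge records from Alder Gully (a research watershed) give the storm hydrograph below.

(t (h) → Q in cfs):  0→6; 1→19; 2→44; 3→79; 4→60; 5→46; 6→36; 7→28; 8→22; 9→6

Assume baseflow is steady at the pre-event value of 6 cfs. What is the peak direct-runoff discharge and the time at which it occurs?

Q_p = 73.0 cfs at t = 3 h

Subtracting baseflow gives direct-runoff ordinates: 0.0, 13.0, 38.0, 73.0, 54.0, 40.0, 30.0, 22.0, 16.0, 0.0 cfs.
The maximum is 73.0 cfs, occurring at the reading for t = 3 h.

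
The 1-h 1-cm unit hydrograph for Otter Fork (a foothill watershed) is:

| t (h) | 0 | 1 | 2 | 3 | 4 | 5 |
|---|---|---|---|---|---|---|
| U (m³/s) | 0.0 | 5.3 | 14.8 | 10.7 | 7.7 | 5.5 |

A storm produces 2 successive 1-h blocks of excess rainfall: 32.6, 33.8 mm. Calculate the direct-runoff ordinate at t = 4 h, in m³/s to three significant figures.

Q ≈ 61.3 m³/s

By discrete convolution, Q_j = Σ (P_i / 10 mm) · U_{j−i}.
At t = 4 h (j=4): Q = (32.6/10)·7.7 + (33.8/10)·10.7 = 61.3 m³/s.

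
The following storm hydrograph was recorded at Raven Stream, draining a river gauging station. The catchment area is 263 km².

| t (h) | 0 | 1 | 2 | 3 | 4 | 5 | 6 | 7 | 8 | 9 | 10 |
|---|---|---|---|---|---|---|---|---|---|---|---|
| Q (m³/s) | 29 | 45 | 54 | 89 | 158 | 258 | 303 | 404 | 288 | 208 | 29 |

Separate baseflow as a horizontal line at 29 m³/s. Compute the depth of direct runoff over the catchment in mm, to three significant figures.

d ≈ 21.2 mm

Direct runoff: 0.0, 16.0, 25.0, 60.0, 129.0, 229.0, 274.0, 375.0, 259.0, 179.0, 0.0 m³/s; ΣQ_DR = 1546 m³/s.
V = ΣQ_DR · Δt = 1546 × 3600 s = 5.566 × 10^6 m³.
Over A = 263 km², depth = V / A = 21.2 mm.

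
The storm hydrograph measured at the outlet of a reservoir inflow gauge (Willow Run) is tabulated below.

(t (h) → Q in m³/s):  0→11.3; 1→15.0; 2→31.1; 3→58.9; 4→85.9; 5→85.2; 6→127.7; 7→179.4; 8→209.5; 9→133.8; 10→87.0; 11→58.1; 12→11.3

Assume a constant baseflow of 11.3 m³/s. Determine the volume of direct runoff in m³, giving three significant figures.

V ≈ 3.41 × 10^6 m³

Direct-runoff ordinates (Q − Q_b): 0.0, 3.7, 19.8, 47.6, 74.6, 73.9, 116.4, 168.1, 198.2, 122.5, 75.7, 46.8, 0.0 m³/s.
ΣQ_DR = 947.3 m³/s.
With Δt = 1 h = 3600 s, V = ΣQ_DR · Δt = 947.3 × 3600 = 3.41 × 10^6 m³.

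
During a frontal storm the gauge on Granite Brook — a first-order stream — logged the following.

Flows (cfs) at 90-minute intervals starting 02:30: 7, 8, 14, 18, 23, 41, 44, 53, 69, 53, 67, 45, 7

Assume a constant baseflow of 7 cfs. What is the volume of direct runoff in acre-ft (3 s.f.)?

Direct-runoff ordinates (Q − Q_b): 0.0, 1.0, 7.0, 11.0, 16.0, 34.0, 37.0, 46.0, 62.0, 46.0, 60.0, 38.0, 0.0 cfs.
ΣQ_DR = 358.0 cfs.
With Δt = 1.5 h = 5400 s, V = ΣQ_DR · Δt = 358.0 × 5400 = 1.93 × 10^6 ft³ = 44.4 acre-ft.

V ≈ 44.4 acre-ft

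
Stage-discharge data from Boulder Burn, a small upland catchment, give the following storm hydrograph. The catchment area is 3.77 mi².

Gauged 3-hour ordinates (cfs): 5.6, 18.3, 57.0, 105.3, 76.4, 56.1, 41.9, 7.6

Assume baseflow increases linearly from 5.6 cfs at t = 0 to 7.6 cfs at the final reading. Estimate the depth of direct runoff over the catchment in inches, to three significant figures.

Direct runoff: 0.00, 12.41, 50.83, 98.84, 69.66, 49.07, 34.59, 0.00 cfs; ΣQ_DR = 315.4 cfs.
V = ΣQ_DR · Δt = 315.4 × 10800 s = 3.406 × 10^6 ft³.
Over A = 3.77 mi², depth = V / A = 0.389 in.

d ≈ 0.389 in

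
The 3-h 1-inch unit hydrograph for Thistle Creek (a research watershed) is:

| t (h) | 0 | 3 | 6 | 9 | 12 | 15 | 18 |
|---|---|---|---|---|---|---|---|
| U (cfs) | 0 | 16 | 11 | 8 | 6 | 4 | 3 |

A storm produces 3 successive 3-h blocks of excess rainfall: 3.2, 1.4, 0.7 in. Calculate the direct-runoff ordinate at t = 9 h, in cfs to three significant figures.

Q ≈ 52.2 cfs

By discrete convolution, Q_j = Σ (P_i / 1 in) · U_{j−i}.
At t = 9 h (j=3): Q = (3.2/1)·8 + (1.4/1)·11 + (0.7/1)·16 = 52.2 cfs.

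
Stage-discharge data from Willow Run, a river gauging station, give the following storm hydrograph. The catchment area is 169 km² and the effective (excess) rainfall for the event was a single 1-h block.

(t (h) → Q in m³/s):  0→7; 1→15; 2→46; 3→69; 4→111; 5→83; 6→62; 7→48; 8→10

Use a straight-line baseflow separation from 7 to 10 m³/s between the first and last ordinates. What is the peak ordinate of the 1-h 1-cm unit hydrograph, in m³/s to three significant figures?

U_p ≈ 128 m³/s

Direct runoff: 0.00, 7.62, 38.25, 60.88, 102.50, 74.12, 52.75, 38.38, 0.00 m³/s; ΣQ_DR = 374.5 m³/s, peak = 102.50 m³/s.
Runoff depth d = ΣQ_DR·Δt / A = 374.5 × 3600 / (169 km²) = 7.978 mm.
The 1-cm UH is the DRH scaled by (10 mm)/d, so U_p = 102.50 × 10/7.978 = 128 m³/s.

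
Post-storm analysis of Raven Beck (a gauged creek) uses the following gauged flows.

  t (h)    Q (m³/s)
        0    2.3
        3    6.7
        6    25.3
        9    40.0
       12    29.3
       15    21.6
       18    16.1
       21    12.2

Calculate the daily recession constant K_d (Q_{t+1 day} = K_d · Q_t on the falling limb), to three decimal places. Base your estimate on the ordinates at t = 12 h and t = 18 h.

K_d ≈ 0.091

Between t = 12 h and t = 18 h the flow falls from 29.3 to 16.1 m³/s over 2×3 h = 6 h.
Per-interval ratio K = (16.1/29.3)^(1/2) = 0.7413; K_d = K^(24/3) = 0.091.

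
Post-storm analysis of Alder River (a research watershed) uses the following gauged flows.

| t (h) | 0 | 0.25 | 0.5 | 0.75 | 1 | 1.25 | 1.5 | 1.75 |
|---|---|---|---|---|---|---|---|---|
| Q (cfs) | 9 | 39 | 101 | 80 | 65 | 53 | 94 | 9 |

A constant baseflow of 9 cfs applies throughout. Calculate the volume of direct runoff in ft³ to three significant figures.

V ≈ 3.40 × 10^5 ft³

Direct-runoff ordinates (Q − Q_b): 0.0, 30.0, 92.0, 71.0, 56.0, 44.0, 85.0, 0.0 cfs.
ΣQ_DR = 378.0 cfs.
With Δt = 0.25 h = 900 s, V = ΣQ_DR · Δt = 378.0 × 900 = 3.40 × 10^5 ft³.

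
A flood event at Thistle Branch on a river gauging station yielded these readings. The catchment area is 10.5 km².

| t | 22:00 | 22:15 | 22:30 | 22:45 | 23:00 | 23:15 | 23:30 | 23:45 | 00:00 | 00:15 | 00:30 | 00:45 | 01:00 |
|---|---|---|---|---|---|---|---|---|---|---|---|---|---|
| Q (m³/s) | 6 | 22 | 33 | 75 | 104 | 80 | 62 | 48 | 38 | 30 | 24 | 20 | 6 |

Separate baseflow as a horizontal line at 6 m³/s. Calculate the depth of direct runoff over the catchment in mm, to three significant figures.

d ≈ 40.3 mm

Direct runoff: 0.0, 16.0, 27.0, 69.0, 98.0, 74.0, 56.0, 42.0, 32.0, 24.0, 18.0, 14.0, 0.0 m³/s; ΣQ_DR = 470.0 m³/s.
V = ΣQ_DR · Δt = 470.0 × 900 s = 4.230 × 10^5 m³.
Over A = 10.5 km², depth = V / A = 40.3 mm.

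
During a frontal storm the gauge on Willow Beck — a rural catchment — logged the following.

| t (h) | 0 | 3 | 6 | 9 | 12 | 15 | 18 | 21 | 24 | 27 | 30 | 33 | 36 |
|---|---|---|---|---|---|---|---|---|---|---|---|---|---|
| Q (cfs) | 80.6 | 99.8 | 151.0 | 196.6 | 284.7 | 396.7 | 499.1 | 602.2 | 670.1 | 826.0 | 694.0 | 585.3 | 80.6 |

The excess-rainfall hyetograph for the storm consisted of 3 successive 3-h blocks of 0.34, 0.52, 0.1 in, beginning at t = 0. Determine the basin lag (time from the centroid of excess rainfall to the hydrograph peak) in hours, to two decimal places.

t_L ≈ 23.25 h

Centroid of excess rainfall: t_c = Σ P_i·t̄_i / ΣP_i = 3.7500 h (block centres at 1.5, 4.5, 7.5 h).
Hydrograph peak occurs at t = 27 h, so basin lag t_L = 27 − 3.7500 = 23.25 h.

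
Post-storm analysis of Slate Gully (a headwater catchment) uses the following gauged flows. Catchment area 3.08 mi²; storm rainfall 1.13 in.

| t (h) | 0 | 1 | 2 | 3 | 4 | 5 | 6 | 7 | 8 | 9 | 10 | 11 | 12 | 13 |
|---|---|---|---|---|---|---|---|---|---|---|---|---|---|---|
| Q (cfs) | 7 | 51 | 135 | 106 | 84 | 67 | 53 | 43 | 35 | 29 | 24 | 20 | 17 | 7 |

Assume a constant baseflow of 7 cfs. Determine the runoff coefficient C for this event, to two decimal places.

C ≈ 0.26

ΣQ_DR = 580.0 cfs; V = ΣQ_DR·Δt = 2.088 × 10^6 ft³.
Runoff depth d = V / A = 0.2918 in.
C = d / P = 0.2918 / 1.13 = 0.26.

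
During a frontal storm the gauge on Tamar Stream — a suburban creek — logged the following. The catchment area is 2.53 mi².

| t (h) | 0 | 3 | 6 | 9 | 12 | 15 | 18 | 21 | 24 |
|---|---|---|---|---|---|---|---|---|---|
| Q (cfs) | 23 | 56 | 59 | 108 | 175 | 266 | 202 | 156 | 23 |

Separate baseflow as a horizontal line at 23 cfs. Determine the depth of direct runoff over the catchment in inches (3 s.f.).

Direct runoff: 0.0, 33.0, 36.0, 85.0, 152.0, 243.0, 179.0, 133.0, 0.0 cfs; ΣQ_DR = 861.0 cfs.
V = ΣQ_DR · Δt = 861.0 × 10800 s = 9.299 × 10^6 ft³.
Over A = 2.53 mi², depth = V / A = 1.58 in.

d ≈ 1.58 in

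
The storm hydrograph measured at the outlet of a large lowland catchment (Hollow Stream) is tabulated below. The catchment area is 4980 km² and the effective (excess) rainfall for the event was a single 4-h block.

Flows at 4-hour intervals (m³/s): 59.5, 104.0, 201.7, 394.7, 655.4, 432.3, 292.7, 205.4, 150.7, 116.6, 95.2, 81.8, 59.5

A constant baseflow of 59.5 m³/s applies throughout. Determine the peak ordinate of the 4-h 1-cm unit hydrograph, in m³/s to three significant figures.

Direct runoff: 0.0, 44.5, 142.2, 335.2, 595.9, 372.8, 233.2, 145.9, 91.2, 57.1, 35.7, 22.3, 0.0 m³/s; ΣQ_DR = 2076 m³/s, peak = 595.9 m³/s.
Runoff depth d = ΣQ_DR·Δt / A = 2076 × 14400 / (4980 km²) = 6.003 mm.
The 1-cm UH is the DRH scaled by (10 mm)/d, so U_p = 595.9 × 10/6.003 = 993 m³/s.

U_p ≈ 993 m³/s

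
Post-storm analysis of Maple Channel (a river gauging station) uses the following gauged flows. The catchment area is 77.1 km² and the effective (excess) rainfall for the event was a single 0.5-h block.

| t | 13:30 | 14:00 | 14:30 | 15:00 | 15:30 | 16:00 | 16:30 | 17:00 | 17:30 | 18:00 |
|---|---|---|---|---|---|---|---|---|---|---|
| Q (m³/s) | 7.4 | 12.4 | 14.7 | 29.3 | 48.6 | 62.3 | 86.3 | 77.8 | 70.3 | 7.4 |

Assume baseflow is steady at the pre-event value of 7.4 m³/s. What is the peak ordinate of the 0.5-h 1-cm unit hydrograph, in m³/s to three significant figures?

Direct runoff: 0.0, 5.0, 7.3, 21.9, 41.2, 54.9, 78.9, 70.4, 62.9, 0.0 m³/s; ΣQ_DR = 342.5 m³/s, peak = 78.9 m³/s.
Runoff depth d = ΣQ_DR·Δt / A = 342.5 × 1800 / (77.1 km²) = 7.996 mm.
The 1-cm UH is the DRH scaled by (10 mm)/d, so U_p = 78.9 × 10/7.996 = 98.7 m³/s.

U_p ≈ 98.7 m³/s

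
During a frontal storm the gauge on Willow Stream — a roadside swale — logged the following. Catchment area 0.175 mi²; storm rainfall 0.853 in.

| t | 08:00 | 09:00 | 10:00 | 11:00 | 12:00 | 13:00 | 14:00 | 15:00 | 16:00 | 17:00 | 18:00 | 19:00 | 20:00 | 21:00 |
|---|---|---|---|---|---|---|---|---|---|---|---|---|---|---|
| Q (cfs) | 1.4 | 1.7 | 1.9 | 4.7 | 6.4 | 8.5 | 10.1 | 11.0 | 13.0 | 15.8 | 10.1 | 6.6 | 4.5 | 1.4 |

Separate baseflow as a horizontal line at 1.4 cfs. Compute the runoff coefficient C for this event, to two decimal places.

ΣQ_DR = 77.50 cfs; V = ΣQ_DR·Δt = 2.790 × 10^5 ft³.
Runoff depth d = V / A = 0.6862 in.
C = d / P = 0.6862 / 0.853 = 0.80.

C ≈ 0.80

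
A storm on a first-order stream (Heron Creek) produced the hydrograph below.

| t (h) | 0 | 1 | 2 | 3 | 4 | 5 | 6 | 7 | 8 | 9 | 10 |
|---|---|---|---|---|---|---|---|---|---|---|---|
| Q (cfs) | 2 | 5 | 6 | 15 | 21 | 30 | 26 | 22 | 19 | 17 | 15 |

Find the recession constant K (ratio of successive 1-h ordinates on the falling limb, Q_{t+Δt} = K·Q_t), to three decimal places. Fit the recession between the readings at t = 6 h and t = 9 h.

Using the recession-limb readings at t = 6 h and t = 9 h: Q falls from 26 to 17 cfs over 3 intervals.
K = (Q₂/Q₁)^(1/3) = (17/26)^(1/3) = 0.868.

K ≈ 0.868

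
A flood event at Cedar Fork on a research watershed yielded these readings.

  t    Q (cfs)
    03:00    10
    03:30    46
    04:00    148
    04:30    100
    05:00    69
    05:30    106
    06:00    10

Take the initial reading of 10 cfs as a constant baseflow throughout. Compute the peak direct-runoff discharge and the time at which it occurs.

Q_p = 138.0 cfs at t = 04:00

Subtracting baseflow gives direct-runoff ordinates: 0.0, 36.0, 138.0, 90.0, 59.0, 96.0, 0.0 cfs.
The maximum is 138.0 cfs, occurring at the reading for t = 04:00.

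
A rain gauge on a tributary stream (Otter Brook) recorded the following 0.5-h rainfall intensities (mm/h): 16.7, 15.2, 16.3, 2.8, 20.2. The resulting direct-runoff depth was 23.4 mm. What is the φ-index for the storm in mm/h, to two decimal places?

Only the 4 blocks with intensity above φ contribute runoff: 16.7, 15.2, 16.3, 20.2 mm/h.
Σ(I−φ)·Δt = d  ⇒  (16.7+15.2+16.3+20.2 − 4φ)·0.5 = 23.4
φ = (68.40 − 23.4/0.5) / 4 = 5.40 mm/h.

φ ≈ 5.40 mm/h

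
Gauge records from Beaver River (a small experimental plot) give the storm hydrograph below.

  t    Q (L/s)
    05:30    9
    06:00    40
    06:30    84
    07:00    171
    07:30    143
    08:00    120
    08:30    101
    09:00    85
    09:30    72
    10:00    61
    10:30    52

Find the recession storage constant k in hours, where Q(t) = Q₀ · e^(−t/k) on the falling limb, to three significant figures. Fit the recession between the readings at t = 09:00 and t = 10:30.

On the falling limb, Q drops from 85 to 52 L/s between t = 09:00 and t = 10:30 (Δt = 1.5 h).
k = −Δt / ln(Q₂/Q₁) = −1.5 / ln(52/85) = 3.05 h.

k ≈ 3.05 h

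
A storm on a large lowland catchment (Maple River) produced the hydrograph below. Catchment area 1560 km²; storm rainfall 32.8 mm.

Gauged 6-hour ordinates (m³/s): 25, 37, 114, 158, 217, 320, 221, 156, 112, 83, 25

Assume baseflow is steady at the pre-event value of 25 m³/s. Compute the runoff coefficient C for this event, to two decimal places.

ΣQ_DR = 1193 m³/s; V = ΣQ_DR·Δt = 2.577 × 10^7 m³.
Runoff depth d = V / A = 16.52 mm.
C = d / P = 16.52 / 32.8 = 0.50.

C ≈ 0.50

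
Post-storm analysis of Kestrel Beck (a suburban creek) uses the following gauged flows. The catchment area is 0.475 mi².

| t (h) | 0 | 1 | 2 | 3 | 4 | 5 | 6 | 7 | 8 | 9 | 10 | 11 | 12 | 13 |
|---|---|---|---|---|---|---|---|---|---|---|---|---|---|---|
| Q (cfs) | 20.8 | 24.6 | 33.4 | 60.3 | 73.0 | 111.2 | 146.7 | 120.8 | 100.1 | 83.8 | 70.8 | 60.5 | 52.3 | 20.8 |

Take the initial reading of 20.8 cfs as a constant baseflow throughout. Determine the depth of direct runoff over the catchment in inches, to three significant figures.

d ≈ 2.24 in

Direct runoff: 0.0, 3.8, 12.6, 39.5, 52.2, 90.4, 125.9, 100.0, 79.3, 63.0, 50.0, 39.7, 31.5, 0.0 cfs; ΣQ_DR = 687.9 cfs.
V = ΣQ_DR · Δt = 687.9 × 3600 s = 2.476 × 10^6 ft³.
Over A = 0.475 mi², depth = V / A = 2.24 in.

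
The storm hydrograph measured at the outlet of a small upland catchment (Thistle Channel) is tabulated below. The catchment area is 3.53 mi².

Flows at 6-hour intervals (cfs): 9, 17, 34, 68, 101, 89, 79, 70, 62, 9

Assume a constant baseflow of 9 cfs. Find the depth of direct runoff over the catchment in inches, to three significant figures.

Direct runoff: 0.0, 8.0, 25.0, 59.0, 92.0, 80.0, 70.0, 61.0, 53.0, 0.0 cfs; ΣQ_DR = 448.0 cfs.
V = ΣQ_DR · Δt = 448.0 × 21600 s = 9.677 × 10^6 ft³.
Over A = 3.53 mi², depth = V / A = 1.18 in.

d ≈ 1.18 in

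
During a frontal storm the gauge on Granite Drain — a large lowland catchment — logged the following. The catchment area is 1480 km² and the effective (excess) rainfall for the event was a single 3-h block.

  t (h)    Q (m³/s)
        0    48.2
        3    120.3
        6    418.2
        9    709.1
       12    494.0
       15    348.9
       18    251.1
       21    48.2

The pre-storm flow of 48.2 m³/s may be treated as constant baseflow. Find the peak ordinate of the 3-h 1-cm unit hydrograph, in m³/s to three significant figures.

Direct runoff: 0.0, 72.1, 370.0, 660.9, 445.8, 300.7, 202.9, 0.0 m³/s; ΣQ_DR = 2052 m³/s, peak = 660.9 m³/s.
Runoff depth d = ΣQ_DR·Δt / A = 2052 × 10800 / (1480 km²) = 14.98 mm.
The 1-cm UH is the DRH scaled by (10 mm)/d, so U_p = 660.9 × 10/14.98 = 441 m³/s.

U_p ≈ 441 m³/s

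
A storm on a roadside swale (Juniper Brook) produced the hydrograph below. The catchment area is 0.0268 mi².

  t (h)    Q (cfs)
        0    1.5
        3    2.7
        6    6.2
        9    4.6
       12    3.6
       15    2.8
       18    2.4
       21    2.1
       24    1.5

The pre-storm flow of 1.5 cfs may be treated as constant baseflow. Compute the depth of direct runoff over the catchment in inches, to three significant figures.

Direct runoff: 0.0, 1.2, 4.7, 3.1, 2.1, 1.3, 0.9, 0.6, 0.0 cfs; ΣQ_DR = 13.90 cfs.
V = ΣQ_DR · Δt = 13.90 × 10800 s = 1.501 × 10^5 ft³.
Over A = 0.0268 mi², depth = V / A = 2.41 in.

d ≈ 2.41 in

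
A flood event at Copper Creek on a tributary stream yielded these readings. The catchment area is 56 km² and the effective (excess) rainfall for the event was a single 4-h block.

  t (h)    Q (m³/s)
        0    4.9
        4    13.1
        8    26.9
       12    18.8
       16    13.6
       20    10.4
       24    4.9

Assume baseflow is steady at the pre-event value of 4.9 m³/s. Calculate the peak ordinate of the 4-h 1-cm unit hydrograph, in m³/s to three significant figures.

Direct runoff: 0.0, 8.2, 22.0, 13.9, 8.7, 5.5, 0.0 m³/s; ΣQ_DR = 58.30 m³/s, peak = 22.0 m³/s.
Runoff depth d = ΣQ_DR·Δt / A = 58.30 × 14400 / (56 km²) = 14.99 mm.
The 1-cm UH is the DRH scaled by (10 mm)/d, so U_p = 22.0 × 10/14.99 = 14.7 m³/s.

U_p ≈ 14.7 m³/s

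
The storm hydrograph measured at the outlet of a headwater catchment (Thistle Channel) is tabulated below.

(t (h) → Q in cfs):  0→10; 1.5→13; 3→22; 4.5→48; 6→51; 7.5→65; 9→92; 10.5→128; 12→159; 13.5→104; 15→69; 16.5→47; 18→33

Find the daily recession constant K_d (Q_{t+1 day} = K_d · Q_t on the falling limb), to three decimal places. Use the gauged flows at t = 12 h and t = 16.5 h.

K_d ≈ 0.002

Between t = 12 h and t = 16.5 h the flow falls from 159 to 47 cfs over 3×1.5 h = 4.5 h.
Per-interval ratio K = (47/159)^(1/3) = 0.6661; K_d = K^(24/1.5) = 0.002.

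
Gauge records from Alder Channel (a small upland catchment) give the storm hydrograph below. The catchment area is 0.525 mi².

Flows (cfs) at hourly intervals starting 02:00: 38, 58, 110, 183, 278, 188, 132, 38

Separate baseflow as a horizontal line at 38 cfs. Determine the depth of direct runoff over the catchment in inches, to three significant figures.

Direct runoff: 0.0, 20.0, 72.0, 145.0, 240.0, 150.0, 94.0, 0.0 cfs; ΣQ_DR = 721.0 cfs.
V = ΣQ_DR · Δt = 721.0 × 3600 s = 2.596 × 10^6 ft³.
Over A = 0.525 mi², depth = V / A = 2.13 in.

d ≈ 2.13 in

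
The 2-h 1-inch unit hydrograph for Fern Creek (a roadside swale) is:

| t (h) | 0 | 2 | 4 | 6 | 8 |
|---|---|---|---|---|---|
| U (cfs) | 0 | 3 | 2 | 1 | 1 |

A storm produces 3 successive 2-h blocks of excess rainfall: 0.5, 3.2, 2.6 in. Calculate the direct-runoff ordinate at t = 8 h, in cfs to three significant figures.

By discrete convolution, Q_j = Σ (P_i / 1 in) · U_{j−i}.
At t = 8 h (j=4): Q = (0.5/1)·1 + (3.2/1)·1 + (2.6/1)·2 = 8.90 cfs.

Q ≈ 8.90 cfs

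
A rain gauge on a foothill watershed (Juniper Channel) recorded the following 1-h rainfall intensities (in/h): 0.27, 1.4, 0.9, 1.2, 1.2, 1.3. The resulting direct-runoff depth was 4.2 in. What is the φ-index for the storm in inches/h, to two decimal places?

Only the 5 blocks with intensity above φ contribute runoff: 1.4, 0.9, 1.2, 1.2, 1.3 in/h.
Σ(I−φ)·Δt = d  ⇒  (1.4+0.9+1.2+1.2+1.3 − 5φ)·1 = 4.2
φ = (6.000 − 4.2/1) / 5 = 0.36 in/h.

φ ≈ 0.36 in/h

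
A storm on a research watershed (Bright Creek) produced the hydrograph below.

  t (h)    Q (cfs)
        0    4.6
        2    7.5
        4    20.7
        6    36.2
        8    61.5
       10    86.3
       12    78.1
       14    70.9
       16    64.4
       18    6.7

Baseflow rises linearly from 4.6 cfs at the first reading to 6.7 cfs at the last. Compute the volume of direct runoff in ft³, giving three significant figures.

V ≈ 2.74 × 10^6 ft³

Direct-runoff ordinates (Q − Q_b): 0.00, 2.67, 15.63, 30.90, 55.97, 80.53, 72.10, 64.67, 57.93, 0.00 cfs.
ΣQ_DR = 380.4 cfs.
With Δt = 2 h = 7200 s, V = ΣQ_DR · Δt = 380.4 × 7200 = 2.74 × 10^6 ft³.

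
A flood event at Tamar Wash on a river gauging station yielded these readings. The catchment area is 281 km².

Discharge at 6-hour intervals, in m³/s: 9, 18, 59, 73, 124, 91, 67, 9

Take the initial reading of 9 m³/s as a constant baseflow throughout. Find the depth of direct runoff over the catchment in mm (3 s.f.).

d ≈ 29.1 mm

Direct runoff: 0.0, 9.0, 50.0, 64.0, 115.0, 82.0, 58.0, 0.0 m³/s; ΣQ_DR = 378.0 m³/s.
V = ΣQ_DR · Δt = 378.0 × 21600 s = 8.165 × 10^6 m³.
Over A = 281 km², depth = V / A = 29.1 mm.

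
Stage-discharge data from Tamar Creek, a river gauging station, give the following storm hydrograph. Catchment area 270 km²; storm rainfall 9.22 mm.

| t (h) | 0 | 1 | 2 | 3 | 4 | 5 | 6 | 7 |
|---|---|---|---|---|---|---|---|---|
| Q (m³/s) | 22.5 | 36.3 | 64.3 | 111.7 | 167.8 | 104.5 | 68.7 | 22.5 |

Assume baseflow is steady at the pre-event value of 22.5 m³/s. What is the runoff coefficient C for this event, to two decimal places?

ΣQ_DR = 418.3 m³/s; V = ΣQ_DR·Δt = 1.506 × 10^6 m³.
Runoff depth d = V / A = 5.577 mm.
C = d / P = 5.577 / 9.22 = 0.60.

C ≈ 0.60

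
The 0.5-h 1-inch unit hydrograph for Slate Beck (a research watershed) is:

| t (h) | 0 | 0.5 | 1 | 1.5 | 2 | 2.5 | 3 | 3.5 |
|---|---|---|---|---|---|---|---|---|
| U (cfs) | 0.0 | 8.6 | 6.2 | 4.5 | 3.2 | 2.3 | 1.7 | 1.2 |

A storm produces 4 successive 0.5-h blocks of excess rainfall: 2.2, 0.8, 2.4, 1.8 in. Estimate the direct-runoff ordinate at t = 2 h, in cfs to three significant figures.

By discrete convolution, Q_j = Σ (P_i / 1 in) · U_{j−i}.
At t = 2 h (j=4): Q = (2.2/1)·3.2 + (0.8/1)·4.5 + (2.4/1)·6.2 + (1.8/1)·8.6 = 41.0 cfs.

Q ≈ 41.0 cfs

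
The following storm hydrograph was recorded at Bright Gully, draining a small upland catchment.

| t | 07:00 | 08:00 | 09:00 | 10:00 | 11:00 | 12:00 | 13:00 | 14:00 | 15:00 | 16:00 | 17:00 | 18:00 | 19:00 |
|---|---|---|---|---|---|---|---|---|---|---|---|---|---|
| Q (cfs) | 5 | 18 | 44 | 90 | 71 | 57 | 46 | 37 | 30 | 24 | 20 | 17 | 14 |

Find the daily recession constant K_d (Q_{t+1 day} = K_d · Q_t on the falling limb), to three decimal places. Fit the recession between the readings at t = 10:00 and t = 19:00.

K_d ≈ 0.007

Between t = 10:00 and t = 19:00 the flow falls from 90 to 14 cfs over 9×1 h = 9 h.
Per-interval ratio K = (14/90)^(1/9) = 0.8132; K_d = K^(24/1) = 0.007.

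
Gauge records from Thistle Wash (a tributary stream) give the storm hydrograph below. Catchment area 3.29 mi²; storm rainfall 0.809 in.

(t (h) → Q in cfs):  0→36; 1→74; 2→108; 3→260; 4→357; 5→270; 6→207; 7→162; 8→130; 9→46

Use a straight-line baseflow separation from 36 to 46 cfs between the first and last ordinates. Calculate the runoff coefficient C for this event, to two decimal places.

ΣQ_DR = 1240 cfs; V = ΣQ_DR·Δt = 4.464 × 10^6 ft³.
Runoff depth d = V / A = 0.5840 in.
C = d / P = 0.5840 / 0.809 = 0.72.

C ≈ 0.72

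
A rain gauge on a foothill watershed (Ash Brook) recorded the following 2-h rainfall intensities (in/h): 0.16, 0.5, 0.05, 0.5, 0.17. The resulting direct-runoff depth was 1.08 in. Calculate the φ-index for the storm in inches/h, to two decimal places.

φ ≈ 0.23 in/h

Only the 2 blocks with intensity above φ contribute runoff: 0.5, 0.5 in/h.
Σ(I−φ)·Δt = d  ⇒  (0.5+0.5 − 2φ)·2 = 1.08
φ = (1.000 − 1.08/2) / 2 = 0.23 in/h.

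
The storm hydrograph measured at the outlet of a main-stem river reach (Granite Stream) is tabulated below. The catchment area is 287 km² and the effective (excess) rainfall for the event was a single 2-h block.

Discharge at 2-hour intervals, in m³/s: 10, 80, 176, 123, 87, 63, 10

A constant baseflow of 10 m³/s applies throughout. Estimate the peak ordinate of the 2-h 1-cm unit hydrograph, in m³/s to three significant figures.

U_p ≈ 138 m³/s

Direct runoff: 0.0, 70.0, 166.0, 113.0, 77.0, 53.0, 0.0 m³/s; ΣQ_DR = 479.0 m³/s, peak = 166.0 m³/s.
Runoff depth d = ΣQ_DR·Δt / A = 479.0 × 7200 / (287 km²) = 12.02 mm.
The 1-cm UH is the DRH scaled by (10 mm)/d, so U_p = 166.0 × 10/12.02 = 138 m³/s.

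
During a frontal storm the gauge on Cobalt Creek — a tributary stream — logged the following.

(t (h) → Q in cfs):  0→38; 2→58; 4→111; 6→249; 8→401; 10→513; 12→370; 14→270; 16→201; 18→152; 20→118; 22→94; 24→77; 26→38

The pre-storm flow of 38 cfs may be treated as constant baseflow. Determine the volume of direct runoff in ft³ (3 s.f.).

Direct-runoff ordinates (Q − Q_b): 0.0, 20.0, 73.0, 211.0, 363.0, 475.0, 332.0, 232.0, 163.0, 114.0, 80.0, 56.0, 39.0, 0.0 cfs.
ΣQ_DR = 2158 cfs.
With Δt = 2 h = 7200 s, V = ΣQ_DR · Δt = 2158 × 7200 = 1.55 × 10^7 ft³.

V ≈ 1.55 × 10^7 ft³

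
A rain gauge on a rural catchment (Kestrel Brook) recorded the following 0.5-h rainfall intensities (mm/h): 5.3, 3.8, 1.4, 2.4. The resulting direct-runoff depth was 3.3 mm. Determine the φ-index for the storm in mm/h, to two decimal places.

Only the 3 blocks with intensity above φ contribute runoff: 5.3, 3.8, 2.4 mm/h.
Σ(I−φ)·Δt = d  ⇒  (5.3+3.8+2.4 − 3φ)·0.5 = 3.3
φ = (11.50 − 3.3/0.5) / 3 = 1.63 mm/h.

φ ≈ 1.63 mm/h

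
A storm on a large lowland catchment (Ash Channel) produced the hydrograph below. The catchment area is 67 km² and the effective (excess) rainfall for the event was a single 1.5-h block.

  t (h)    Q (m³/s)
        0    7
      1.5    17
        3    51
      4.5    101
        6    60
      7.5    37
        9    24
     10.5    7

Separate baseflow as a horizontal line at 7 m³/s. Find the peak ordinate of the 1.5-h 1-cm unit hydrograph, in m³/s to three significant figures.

U_p ≈ 47.0 m³/s

Direct runoff: 0.0, 10.0, 44.0, 94.0, 53.0, 30.0, 17.0, 0.0 m³/s; ΣQ_DR = 248.0 m³/s, peak = 94.0 m³/s.
Runoff depth d = ΣQ_DR·Δt / A = 248.0 × 5400 / (67 km²) = 19.99 mm.
The 1-cm UH is the DRH scaled by (10 mm)/d, so U_p = 94.0 × 10/19.99 = 47.0 m³/s.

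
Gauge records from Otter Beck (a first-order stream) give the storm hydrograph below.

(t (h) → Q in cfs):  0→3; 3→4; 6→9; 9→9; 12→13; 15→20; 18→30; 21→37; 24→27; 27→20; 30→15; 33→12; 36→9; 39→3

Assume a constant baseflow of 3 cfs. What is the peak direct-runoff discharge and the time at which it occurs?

Q_p = 34.0 cfs at t = 21 h

Subtracting baseflow gives direct-runoff ordinates: 0.0, 1.0, 6.0, 6.0, 10.0, 17.0, 27.0, 34.0, 24.0, 17.0, 12.0, 9.0, 6.0, 0.0 cfs.
The maximum is 34.0 cfs, occurring at the reading for t = 21 h.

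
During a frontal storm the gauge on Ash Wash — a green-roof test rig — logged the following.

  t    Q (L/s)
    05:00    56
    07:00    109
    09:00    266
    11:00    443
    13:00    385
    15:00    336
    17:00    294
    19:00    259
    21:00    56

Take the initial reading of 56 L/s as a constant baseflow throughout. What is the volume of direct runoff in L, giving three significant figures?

V ≈ 1.22 × 10^7 L

Direct-runoff ordinates (Q − Q_b): 0.0, 53.0, 210.0, 387.0, 329.0, 280.0, 238.0, 203.0, 0.0 L/s.
ΣQ_DR = 1700 L/s.
With Δt = 2 h = 7200 s, V = ΣQ_DR · Δt = 1700 × 7200 = 1.22 × 10^7 L.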